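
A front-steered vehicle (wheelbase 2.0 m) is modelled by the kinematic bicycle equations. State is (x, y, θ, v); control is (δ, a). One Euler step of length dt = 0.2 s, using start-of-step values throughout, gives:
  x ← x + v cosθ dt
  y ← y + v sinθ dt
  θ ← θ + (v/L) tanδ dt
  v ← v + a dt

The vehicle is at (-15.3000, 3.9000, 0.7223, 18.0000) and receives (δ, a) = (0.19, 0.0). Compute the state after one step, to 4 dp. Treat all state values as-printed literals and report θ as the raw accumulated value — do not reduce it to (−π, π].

x' = -15.3000 + 18.0000·cos(0.7223)·0.2 = -12.5990
y' = 3.9000 + 18.0000·sin(0.7223)·0.2 = 6.2800
θ' = 0.7223 + (18.0000/2.0)·tan(0.19)·0.2 = 1.0685
v' = 18.0000 + 0.0000·0.2 = 18.0000

(-12.5990, 6.2800, 1.0685, 18.0000)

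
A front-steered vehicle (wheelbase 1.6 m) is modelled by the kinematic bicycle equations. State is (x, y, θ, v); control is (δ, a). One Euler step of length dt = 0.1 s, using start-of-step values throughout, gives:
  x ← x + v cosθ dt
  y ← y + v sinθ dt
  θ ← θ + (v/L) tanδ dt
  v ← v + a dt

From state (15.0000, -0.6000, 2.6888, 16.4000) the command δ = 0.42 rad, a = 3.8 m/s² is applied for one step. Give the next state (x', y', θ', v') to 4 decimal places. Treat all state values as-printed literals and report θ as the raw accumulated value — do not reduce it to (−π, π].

x' = 15.0000 + 16.4000·cos(2.6888)·0.1 = 13.5253
y' = -0.6000 + 16.4000·sin(2.6888)·0.1 = 0.1175
θ' = 2.6888 + (16.4000/1.6)·tan(0.42)·0.1 = 3.1465
v' = 16.4000 + 3.8000·0.1 = 16.7800

(13.5253, 0.1175, 3.1465, 16.7800)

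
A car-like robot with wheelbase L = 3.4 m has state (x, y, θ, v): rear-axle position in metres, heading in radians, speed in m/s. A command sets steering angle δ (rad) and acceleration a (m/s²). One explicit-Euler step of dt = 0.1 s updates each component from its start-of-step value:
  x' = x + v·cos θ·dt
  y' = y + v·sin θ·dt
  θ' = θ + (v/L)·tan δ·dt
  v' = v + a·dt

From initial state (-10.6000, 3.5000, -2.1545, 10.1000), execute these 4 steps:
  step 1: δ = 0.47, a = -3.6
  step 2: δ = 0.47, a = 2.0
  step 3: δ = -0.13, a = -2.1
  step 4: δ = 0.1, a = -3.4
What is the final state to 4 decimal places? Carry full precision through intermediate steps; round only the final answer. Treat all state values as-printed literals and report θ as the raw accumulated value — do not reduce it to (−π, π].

after step 1 (δ=0.47, a=-3.6): (-11.156629, 2.657229, -2.003604, 9.740000)
after step 2 (δ=0.47, a=2.0): (-11.565146, 1.773039, -1.858087, 9.940000)
after step 3 (δ=-0.13, a=-2.1): (-11.846801, 0.819778, -1.896308, 9.730000)
after step 4 (δ=0.1, a=-3.4): (-12.157960, -0.102126, -1.867595, 9.390000)

(-12.1580, -0.1021, -1.8676, 9.3900)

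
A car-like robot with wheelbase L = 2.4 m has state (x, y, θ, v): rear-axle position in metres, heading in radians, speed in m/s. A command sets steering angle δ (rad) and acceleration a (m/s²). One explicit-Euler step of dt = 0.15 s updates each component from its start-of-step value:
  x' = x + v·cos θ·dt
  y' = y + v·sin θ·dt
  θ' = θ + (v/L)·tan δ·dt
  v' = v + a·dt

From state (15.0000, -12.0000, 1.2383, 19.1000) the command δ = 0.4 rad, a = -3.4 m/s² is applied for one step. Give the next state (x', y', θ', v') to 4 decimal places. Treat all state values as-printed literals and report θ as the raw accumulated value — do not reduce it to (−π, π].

(15.9351, -9.2919, 1.7430, 18.5900)

x' = 15.0000 + 19.1000·cos(1.2383)·0.15 = 15.9351
y' = -12.0000 + 19.1000·sin(1.2383)·0.15 = -9.2919
θ' = 1.2383 + (19.1000/2.4)·tan(0.4)·0.15 = 1.7430
v' = 19.1000 − 3.4000·0.15 = 18.5900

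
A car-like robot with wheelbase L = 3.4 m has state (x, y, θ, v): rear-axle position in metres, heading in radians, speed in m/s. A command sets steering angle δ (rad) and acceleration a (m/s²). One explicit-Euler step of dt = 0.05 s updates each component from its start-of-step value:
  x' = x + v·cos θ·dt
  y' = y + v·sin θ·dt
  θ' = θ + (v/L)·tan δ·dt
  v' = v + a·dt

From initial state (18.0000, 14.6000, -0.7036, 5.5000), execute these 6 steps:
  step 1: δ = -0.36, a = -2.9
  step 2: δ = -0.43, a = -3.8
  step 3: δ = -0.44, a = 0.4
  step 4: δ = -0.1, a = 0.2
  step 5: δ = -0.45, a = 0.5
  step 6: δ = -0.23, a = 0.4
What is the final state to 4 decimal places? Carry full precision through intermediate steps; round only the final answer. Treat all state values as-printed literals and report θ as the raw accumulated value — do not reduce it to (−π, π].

(19.1240, 13.4909, -0.8684, 5.2400)

after step 1 (δ=-0.36, a=-2.9): (18.209692, 14.422084, -0.734044, 5.355000)
after step 2 (δ=-0.43, a=-3.8): (18.408489, 14.242724, -0.770161, 5.165000)
after step 3 (δ=-0.44, a=0.4): (18.593861, 14.062918, -0.805919, 5.185000)
after step 4 (δ=-0.1, a=0.2): (18.773378, 13.875877, -0.813570, 5.195000)
after step 5 (δ=-0.45, a=0.5): (18.951802, 13.687105, -0.850474, 5.220000)
after step 6 (δ=-0.23, a=0.4): (19.123965, 13.490940, -0.868448, 5.240000)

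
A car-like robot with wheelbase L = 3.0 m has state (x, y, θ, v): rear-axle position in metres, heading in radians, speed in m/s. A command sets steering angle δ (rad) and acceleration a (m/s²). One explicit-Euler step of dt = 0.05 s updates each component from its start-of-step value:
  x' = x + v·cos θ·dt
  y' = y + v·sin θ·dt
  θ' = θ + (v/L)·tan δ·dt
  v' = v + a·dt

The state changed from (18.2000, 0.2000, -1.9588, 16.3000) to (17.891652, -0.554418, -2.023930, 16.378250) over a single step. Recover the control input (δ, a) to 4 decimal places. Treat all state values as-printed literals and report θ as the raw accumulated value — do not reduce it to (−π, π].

a = (v'−v)/dt = (0.078250)/0.05 = 1.5650
Δθ = θ'−θ = -0.065130;  (v·dt/L) = 16.3000·0.05/3.0 = 0.271667
tan δ = Δθ·L/(v·dt) = -0.239742  →  δ = -0.2353

δ = -0.2353, a = 1.5650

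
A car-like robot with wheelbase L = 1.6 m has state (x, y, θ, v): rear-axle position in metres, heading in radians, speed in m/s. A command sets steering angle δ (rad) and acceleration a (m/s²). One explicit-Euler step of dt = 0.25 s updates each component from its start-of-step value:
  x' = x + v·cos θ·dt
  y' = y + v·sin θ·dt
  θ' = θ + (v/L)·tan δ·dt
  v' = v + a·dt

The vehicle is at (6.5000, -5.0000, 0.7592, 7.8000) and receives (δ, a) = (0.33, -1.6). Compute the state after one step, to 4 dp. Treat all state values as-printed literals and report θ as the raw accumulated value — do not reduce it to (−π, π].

x' = 6.5000 + 7.8000·cos(0.7592)·0.25 = 7.9145
y' = -5.0000 + 7.8000·sin(0.7592)·0.25 = -3.6577
θ' = 0.7592 + (7.8000/1.6)·tan(0.33)·0.25 = 1.1767
v' = 7.8000 − 1.6000·0.25 = 7.4000

(7.9145, -3.6577, 1.1767, 7.4000)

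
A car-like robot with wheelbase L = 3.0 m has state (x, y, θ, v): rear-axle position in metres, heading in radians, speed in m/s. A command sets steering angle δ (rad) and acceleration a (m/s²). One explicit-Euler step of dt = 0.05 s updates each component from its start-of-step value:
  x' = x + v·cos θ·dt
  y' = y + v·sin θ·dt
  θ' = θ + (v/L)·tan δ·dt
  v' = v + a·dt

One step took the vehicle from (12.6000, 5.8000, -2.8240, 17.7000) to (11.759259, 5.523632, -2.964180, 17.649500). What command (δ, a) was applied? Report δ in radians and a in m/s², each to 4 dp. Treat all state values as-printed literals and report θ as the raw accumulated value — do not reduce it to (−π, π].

a = (v'−v)/dt = (-0.050500)/0.05 = -1.0100
Δθ = θ'−θ = -0.140180;  (v·dt/L) = 17.7000·0.05/3.0 = 0.295000
tan δ = Δθ·L/(v·dt) = -0.475186  →  δ = -0.4436

δ = -0.4436, a = -1.0100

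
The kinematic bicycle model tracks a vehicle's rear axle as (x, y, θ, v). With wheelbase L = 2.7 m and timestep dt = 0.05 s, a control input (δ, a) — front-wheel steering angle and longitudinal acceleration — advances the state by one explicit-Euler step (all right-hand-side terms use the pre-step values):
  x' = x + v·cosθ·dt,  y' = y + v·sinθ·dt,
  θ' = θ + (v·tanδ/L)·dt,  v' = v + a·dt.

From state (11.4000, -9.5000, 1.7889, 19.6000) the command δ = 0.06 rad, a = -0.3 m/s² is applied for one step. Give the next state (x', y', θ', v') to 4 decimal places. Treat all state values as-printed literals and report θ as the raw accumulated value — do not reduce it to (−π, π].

x' = 11.4000 + 19.6000·cos(1.7889)·0.05 = 11.1879
y' = -9.5000 + 19.6000·sin(1.7889)·0.05 = -8.5432
θ' = 1.7889 + (19.6000/2.7)·tan(0.06)·0.05 = 1.8107
v' = 19.6000 − 0.3000·0.05 = 19.5850

(11.1879, -8.5432, 1.8107, 19.5850)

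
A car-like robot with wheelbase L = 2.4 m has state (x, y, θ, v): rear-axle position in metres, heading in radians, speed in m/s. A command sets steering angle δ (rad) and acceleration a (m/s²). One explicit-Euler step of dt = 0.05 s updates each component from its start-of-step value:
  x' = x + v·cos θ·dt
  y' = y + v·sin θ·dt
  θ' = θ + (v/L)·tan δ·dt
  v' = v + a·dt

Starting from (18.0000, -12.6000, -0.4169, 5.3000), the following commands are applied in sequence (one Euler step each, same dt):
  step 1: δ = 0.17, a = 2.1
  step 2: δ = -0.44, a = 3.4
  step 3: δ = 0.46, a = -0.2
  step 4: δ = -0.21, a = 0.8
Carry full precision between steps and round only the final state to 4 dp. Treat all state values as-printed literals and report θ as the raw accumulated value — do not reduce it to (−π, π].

after step 1 (δ=0.17, a=2.1): (18.242302, -12.707306, -0.397946, 5.405000)
after step 2 (δ=-0.44, a=3.4): (18.491435, -12.812035, -0.450958, 5.575000)
after step 3 (δ=0.46, a=-0.2): (18.742318, -12.933522, -0.393414, 5.565000)
after step 4 (δ=-0.21, a=0.8): (18.999311, -13.040187, -0.418125, 5.605000)

(18.9993, -13.0402, -0.4181, 5.6050)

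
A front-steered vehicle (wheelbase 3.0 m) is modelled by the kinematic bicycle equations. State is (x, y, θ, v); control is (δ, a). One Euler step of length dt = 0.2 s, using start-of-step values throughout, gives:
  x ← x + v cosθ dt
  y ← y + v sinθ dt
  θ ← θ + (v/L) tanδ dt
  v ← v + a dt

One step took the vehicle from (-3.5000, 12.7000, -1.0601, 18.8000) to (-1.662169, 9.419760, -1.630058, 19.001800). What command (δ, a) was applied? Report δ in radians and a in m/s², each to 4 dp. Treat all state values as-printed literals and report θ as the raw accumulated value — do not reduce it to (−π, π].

a = (v'−v)/dt = (0.201800)/0.2 = 1.0090
Δθ = θ'−θ = -0.569958;  (v·dt/L) = 18.8000·0.2/3.0 = 1.253333
tan δ = Δθ·L/(v·dt) = -0.454754  →  δ = -0.4268

δ = -0.4268, a = 1.0090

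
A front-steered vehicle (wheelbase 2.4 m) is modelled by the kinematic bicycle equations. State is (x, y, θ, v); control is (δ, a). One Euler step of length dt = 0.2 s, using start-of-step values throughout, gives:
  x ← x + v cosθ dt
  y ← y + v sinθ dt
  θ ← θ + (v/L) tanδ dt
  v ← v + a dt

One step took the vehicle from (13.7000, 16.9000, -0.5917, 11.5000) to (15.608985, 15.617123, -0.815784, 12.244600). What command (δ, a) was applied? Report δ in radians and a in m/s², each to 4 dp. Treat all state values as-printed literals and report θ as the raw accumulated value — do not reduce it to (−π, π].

a = (v'−v)/dt = (0.744600)/0.2 = 3.7230
Δθ = θ'−θ = -0.224084;  (v·dt/L) = 11.5000·0.2/2.4 = 0.958333
tan δ = Δθ·L/(v·dt) = -0.233827  →  δ = -0.2297

δ = -0.2297, a = 3.7230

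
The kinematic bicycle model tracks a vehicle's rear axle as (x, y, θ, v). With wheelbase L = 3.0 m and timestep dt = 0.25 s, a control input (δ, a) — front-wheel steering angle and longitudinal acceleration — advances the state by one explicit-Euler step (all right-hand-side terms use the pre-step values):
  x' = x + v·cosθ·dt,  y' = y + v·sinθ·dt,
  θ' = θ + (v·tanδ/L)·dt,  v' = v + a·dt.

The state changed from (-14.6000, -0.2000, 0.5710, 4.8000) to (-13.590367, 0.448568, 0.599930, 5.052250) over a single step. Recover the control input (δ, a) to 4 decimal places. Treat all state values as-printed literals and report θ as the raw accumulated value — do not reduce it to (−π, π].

δ = 0.0722, a = 1.0090

a = (v'−v)/dt = (0.252250)/0.25 = 1.0090
Δθ = θ'−θ = 0.028930;  (v·dt/L) = 4.8000·0.25/3.0 = 0.400000
tan δ = Δθ·L/(v·dt) = 0.072325  →  δ = 0.0722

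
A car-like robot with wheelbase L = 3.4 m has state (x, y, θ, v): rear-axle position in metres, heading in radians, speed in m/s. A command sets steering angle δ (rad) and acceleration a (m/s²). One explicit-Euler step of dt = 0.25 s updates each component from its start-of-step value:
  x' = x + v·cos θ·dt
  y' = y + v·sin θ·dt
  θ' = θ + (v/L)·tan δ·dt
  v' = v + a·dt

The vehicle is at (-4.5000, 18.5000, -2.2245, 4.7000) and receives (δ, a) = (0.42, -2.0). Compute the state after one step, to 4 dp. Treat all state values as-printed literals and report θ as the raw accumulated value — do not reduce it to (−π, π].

(-5.2146, 17.5672, -2.0702, 4.2000)

x' = -4.5000 + 4.7000·cos(-2.2245)·0.25 = -5.2146
y' = 18.5000 + 4.7000·sin(-2.2245)·0.25 = 17.5672
θ' = -2.2245 + (4.7000/3.4)·tan(0.42)·0.25 = -2.0702
v' = 4.7000 − 2.0000·0.25 = 4.2000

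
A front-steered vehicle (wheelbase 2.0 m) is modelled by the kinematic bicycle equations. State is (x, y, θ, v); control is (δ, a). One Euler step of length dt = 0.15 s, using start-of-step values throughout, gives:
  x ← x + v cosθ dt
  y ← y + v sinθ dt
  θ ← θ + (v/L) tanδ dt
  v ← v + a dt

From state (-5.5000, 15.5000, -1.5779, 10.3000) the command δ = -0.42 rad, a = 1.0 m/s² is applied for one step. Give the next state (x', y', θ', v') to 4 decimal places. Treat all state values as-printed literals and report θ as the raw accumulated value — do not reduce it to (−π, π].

x' = -5.5000 + 10.3000·cos(-1.5779)·0.15 = -5.5110
y' = 15.5000 + 10.3000·sin(-1.5779)·0.15 = 13.9550
θ' = -1.5779 + (10.3000/2.0)·tan(-0.42)·0.15 = -1.9229
v' = 10.3000 + 1.0000·0.15 = 10.4500

(-5.5110, 13.9550, -1.9229, 10.4500)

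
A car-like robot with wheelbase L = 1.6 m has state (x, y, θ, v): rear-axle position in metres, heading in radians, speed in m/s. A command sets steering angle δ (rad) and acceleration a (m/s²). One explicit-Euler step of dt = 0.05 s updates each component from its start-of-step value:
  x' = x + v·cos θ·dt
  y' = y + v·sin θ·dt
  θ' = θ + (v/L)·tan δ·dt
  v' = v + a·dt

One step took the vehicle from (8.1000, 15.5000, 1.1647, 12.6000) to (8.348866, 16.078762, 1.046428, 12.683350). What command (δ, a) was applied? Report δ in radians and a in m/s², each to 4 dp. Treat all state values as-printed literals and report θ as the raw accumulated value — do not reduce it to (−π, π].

a = (v'−v)/dt = (0.083350)/0.05 = 1.6670
Δθ = θ'−θ = -0.118272;  (v·dt/L) = 12.6000·0.05/1.6 = 0.393750
tan δ = Δθ·L/(v·dt) = -0.300373  →  δ = -0.2918

δ = -0.2918, a = 1.6670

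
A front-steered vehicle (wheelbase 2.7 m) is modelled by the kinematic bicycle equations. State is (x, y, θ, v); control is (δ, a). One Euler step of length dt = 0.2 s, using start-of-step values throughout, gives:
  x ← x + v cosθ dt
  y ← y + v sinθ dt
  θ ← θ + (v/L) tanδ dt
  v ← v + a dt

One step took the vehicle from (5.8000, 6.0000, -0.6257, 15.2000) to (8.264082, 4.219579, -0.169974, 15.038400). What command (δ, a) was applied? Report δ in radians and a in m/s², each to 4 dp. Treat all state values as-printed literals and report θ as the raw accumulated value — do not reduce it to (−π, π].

a = (v'−v)/dt = (-0.161600)/0.2 = -0.8080
Δθ = θ'−θ = 0.455726;  (v·dt/L) = 15.2000·0.2/2.7 = 1.125926
tan δ = Δθ·L/(v·dt) = 0.404757  →  δ = 0.3846

δ = 0.3846, a = -0.8080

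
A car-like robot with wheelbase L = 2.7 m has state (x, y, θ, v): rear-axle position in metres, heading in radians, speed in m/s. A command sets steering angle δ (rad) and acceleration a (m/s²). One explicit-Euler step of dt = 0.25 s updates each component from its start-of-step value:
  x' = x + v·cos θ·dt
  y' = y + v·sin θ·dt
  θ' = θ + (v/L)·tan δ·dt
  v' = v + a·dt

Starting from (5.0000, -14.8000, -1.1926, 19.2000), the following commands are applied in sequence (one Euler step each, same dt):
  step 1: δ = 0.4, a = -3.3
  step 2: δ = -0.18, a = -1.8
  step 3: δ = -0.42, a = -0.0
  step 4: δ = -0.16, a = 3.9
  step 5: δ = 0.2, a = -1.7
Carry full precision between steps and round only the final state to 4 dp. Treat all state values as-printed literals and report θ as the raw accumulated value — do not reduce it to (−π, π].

after step 1 (δ=0.4, a=-3.3): (6.772375, -19.260794, -0.440968, 18.375000)
after step 2 (δ=-0.18, a=-1.8): (10.926683, -21.221474, -0.750569, 17.925000)
after step 3 (δ=-0.42, a=-0.0): (14.203827, -24.277932, -1.491755, 17.925000)
after step 4 (δ=-0.16, a=3.9): (14.557662, -28.745191, -1.759600, 18.900000)
after step 5 (δ=0.2, a=-1.7): (13.670855, -33.386225, -1.404857, 18.475000)

(13.6709, -33.3862, -1.4049, 18.4750)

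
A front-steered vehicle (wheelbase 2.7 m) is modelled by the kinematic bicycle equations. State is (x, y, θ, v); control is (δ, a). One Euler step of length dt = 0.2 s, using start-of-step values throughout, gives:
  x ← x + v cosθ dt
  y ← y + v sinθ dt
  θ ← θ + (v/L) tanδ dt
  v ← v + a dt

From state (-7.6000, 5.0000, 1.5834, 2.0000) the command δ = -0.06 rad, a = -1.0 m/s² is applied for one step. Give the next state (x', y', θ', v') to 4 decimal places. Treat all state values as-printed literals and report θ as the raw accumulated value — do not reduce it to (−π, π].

(-7.6050, 5.4000, 1.5745, 1.8000)

x' = -7.6000 + 2.0000·cos(1.5834)·0.2 = -7.6050
y' = 5.0000 + 2.0000·sin(1.5834)·0.2 = 5.4000
θ' = 1.5834 + (2.0000/2.7)·tan(-0.06)·0.2 = 1.5745
v' = 2.0000 − 1.0000·0.2 = 1.8000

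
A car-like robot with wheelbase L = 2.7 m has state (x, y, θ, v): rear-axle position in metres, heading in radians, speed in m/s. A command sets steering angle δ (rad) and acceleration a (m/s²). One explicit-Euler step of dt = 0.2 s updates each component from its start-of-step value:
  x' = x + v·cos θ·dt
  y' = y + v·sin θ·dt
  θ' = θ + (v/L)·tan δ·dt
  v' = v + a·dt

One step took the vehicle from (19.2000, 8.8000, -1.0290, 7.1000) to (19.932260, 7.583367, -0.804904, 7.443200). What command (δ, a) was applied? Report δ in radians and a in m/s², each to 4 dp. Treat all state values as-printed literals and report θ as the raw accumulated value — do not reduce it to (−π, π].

δ = 0.4028, a = 1.7160

a = (v'−v)/dt = (0.343200)/0.2 = 1.7160
Δθ = θ'−θ = 0.224096;  (v·dt/L) = 7.1000·0.2/2.7 = 0.525926
tan δ = Δθ·L/(v·dt) = 0.426098  →  δ = 0.4028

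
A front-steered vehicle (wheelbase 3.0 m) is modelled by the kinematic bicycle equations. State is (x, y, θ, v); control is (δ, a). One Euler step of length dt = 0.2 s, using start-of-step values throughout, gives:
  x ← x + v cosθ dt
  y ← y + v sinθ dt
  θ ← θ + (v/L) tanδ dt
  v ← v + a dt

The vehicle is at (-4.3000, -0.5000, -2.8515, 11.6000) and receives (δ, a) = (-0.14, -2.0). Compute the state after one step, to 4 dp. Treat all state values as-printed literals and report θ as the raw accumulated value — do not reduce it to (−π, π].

x' = -4.3000 + 11.6000·cos(-2.8515)·0.2 = -6.5231
y' = -0.5000 + 11.6000·sin(-2.8515)·0.2 = -1.1636
θ' = -2.8515 + (11.6000/3.0)·tan(-0.14)·0.2 = -2.9605
v' = 11.6000 − 2.0000·0.2 = 11.2000

(-6.5231, -1.1636, -2.9605, 11.2000)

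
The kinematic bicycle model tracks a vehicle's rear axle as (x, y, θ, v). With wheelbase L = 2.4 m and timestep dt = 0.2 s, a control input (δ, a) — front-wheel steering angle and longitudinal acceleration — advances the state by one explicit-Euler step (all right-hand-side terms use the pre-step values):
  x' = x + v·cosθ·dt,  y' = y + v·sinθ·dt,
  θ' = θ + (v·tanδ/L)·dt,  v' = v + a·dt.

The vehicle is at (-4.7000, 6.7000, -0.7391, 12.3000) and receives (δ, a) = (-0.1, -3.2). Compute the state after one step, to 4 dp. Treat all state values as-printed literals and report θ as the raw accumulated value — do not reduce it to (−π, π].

(-2.8819, 5.0429, -0.8419, 11.6600)

x' = -4.7000 + 12.3000·cos(-0.7391)·0.2 = -2.8819
y' = 6.7000 + 12.3000·sin(-0.7391)·0.2 = 5.0429
θ' = -0.7391 + (12.3000/2.4)·tan(-0.1)·0.2 = -0.8419
v' = 12.3000 − 3.2000·0.2 = 11.6600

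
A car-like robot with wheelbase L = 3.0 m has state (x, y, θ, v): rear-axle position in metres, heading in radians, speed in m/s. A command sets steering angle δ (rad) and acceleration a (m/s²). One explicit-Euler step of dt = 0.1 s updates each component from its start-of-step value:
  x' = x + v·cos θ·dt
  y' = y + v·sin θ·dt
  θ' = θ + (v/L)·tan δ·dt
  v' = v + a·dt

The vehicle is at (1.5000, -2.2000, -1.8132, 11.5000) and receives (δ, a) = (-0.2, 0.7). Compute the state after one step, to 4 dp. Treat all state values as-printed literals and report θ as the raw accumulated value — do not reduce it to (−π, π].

(1.2240, -3.3164, -1.8909, 11.5700)

x' = 1.5000 + 11.5000·cos(-1.8132)·0.1 = 1.2240
y' = -2.2000 + 11.5000·sin(-1.8132)·0.1 = -3.3164
θ' = -1.8132 + (11.5000/3.0)·tan(-0.2)·0.1 = -1.8909
v' = 11.5000 + 0.7000·0.1 = 11.5700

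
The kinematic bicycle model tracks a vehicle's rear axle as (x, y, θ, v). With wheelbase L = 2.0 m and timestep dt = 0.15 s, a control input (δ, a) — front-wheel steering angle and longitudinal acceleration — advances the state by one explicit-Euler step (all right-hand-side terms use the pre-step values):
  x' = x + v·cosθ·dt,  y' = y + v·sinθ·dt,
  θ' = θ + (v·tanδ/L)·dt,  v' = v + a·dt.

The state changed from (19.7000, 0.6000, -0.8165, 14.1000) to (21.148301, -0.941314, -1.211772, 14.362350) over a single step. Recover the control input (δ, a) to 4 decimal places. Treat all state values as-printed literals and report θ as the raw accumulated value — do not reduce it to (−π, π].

δ = -0.3577, a = 1.7490

a = (v'−v)/dt = (0.262350)/0.15 = 1.7490
Δθ = θ'−θ = -0.395272;  (v·dt/L) = 14.1000·0.15/2.0 = 1.057500
tan δ = Δθ·L/(v·dt) = -0.373780  →  δ = -0.3577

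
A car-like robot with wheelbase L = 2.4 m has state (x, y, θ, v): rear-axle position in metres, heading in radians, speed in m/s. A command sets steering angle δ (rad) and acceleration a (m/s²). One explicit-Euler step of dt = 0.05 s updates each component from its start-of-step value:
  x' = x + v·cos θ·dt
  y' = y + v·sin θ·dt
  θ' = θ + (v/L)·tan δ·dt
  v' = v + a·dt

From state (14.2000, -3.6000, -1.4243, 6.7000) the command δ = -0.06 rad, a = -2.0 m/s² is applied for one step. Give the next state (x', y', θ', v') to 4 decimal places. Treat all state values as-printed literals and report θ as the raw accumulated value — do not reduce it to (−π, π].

x' = 14.2000 + 6.7000·cos(-1.4243)·0.05 = 14.2489
y' = -3.6000 + 6.7000·sin(-1.4243)·0.05 = -3.9314
θ' = -1.4243 + (6.7000/2.4)·tan(-0.06)·0.05 = -1.4327
v' = 6.7000 − 2.0000·0.05 = 6.6000

(14.2489, -3.9314, -1.4327, 6.6000)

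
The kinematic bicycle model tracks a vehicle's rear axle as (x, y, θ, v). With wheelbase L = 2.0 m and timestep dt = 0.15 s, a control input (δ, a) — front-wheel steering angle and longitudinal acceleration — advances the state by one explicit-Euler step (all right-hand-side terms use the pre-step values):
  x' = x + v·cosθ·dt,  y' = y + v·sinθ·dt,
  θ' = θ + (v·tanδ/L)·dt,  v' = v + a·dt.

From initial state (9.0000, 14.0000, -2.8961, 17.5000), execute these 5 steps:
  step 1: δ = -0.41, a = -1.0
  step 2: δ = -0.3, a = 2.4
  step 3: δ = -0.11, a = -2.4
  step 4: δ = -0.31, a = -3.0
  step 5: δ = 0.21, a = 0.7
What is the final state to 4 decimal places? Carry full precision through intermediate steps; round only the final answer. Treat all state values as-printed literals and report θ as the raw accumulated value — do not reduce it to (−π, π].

(-0.3665, 20.3921, -4.1624, 17.0050)

after step 1 (δ=-0.41, a=-1.0): (6.453704, 13.362035, -3.466553, 17.350000)
after step 2 (δ=-0.3, a=2.4): (3.987410, 14.192940, -3.869077, 17.710000)
after step 3 (δ=-0.11, a=-2.4): (2.003404, 15.959494, -4.015777, 17.350000)
after step 4 (δ=-0.31, a=-3.0): (0.333581, 17.955664, -4.432603, 16.900000)
after step 5 (δ=0.21, a=0.7): (-0.366459, 20.392090, -4.162445, 17.005000)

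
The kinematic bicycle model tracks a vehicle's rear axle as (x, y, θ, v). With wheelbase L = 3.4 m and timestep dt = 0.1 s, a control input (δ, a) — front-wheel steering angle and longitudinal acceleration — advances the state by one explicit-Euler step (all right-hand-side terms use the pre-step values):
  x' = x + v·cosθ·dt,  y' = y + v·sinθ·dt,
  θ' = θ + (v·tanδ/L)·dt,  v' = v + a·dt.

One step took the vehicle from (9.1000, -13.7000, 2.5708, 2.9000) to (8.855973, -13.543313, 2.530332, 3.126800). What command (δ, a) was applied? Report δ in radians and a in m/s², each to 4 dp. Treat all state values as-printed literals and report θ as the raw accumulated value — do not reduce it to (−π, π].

δ = -0.4430, a = 2.2680

a = (v'−v)/dt = (0.226800)/0.1 = 2.2680
Δθ = θ'−θ = -0.040468;  (v·dt/L) = 2.9000·0.1/3.4 = 0.085294
tan δ = Δθ·L/(v·dt) = -0.474452  →  δ = -0.4430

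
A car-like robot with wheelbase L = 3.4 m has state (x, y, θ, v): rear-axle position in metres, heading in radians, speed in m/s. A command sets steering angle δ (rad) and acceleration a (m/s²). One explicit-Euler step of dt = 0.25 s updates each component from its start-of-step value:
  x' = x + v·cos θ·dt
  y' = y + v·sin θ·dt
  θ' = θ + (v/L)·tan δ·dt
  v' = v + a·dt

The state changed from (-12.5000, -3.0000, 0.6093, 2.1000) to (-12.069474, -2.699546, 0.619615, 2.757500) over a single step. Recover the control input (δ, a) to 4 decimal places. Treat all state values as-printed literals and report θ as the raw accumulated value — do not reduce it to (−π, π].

δ = 0.0667, a = 2.6300

a = (v'−v)/dt = (0.657500)/0.25 = 2.6300
Δθ = θ'−θ = 0.010315;  (v·dt/L) = 2.1000·0.25/3.4 = 0.154412
tan δ = Δθ·L/(v·dt) = 0.066802  →  δ = 0.0667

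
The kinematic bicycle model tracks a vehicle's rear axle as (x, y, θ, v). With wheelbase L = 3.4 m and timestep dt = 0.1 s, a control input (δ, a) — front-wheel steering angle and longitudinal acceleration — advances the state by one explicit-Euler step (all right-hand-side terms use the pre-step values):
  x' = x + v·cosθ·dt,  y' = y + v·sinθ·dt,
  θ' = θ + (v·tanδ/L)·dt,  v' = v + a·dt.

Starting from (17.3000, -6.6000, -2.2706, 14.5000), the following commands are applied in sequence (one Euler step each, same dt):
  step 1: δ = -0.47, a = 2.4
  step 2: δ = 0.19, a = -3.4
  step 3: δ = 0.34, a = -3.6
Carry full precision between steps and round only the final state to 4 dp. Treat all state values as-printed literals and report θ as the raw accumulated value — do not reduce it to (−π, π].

after step 1 (δ=-0.47, a=2.4): (16.366102, -7.709205, -2.487233, 14.740000)
after step 2 (δ=0.19, a=-3.4): (15.196575, -8.606357, -2.403856, 14.400000)
after step 3 (δ=0.34, a=-3.6): (14.130985, -9.574922, -2.254038, 14.040000)

(14.1310, -9.5749, -2.2540, 14.0400)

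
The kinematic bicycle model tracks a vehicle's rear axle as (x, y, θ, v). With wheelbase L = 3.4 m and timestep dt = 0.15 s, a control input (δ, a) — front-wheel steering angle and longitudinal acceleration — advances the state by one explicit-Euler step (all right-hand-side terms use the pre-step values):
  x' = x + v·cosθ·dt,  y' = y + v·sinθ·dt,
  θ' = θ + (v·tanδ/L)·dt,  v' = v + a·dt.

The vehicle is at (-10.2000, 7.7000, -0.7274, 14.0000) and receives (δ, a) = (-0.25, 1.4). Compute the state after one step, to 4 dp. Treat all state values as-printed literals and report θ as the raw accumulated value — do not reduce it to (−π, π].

x' = -10.2000 + 14.0000·cos(-0.7274)·0.15 = -8.6315
y' = 7.7000 + 14.0000·sin(-0.7274)·0.15 = 6.3036
θ' = -0.7274 + (14.0000/3.4)·tan(-0.25)·0.15 = -0.8851
v' = 14.0000 + 1.4000·0.15 = 14.2100

(-8.6315, 6.3036, -0.8851, 14.2100)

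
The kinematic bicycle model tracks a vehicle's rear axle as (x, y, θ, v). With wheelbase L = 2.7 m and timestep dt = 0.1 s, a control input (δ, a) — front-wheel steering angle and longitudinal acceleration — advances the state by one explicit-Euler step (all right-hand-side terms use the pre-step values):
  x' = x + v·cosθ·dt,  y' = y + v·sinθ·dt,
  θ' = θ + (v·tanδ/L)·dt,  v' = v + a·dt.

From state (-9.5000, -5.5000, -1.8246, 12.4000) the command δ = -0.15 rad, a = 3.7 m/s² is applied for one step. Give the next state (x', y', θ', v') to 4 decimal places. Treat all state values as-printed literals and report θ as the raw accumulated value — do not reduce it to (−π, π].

x' = -9.5000 + 12.4000·cos(-1.8246)·0.1 = -9.8113
y' = -5.5000 + 12.4000·sin(-1.8246)·0.1 = -6.7003
θ' = -1.8246 + (12.4000/2.7)·tan(-0.15)·0.1 = -1.8940
v' = 12.4000 + 3.7000·0.1 = 12.7700

(-9.8113, -6.7003, -1.8940, 12.7700)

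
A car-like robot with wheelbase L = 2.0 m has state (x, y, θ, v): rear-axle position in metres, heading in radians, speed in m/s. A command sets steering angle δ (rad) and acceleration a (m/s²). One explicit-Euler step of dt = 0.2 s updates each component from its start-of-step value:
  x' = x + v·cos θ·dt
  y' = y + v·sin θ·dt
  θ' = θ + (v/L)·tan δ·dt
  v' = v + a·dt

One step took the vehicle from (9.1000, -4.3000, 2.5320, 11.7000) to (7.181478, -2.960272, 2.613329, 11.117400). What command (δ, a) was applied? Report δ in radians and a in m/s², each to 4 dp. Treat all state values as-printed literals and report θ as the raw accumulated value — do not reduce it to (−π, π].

δ = 0.0694, a = -2.9130

a = (v'−v)/dt = (-0.582600)/0.2 = -2.9130
Δθ = θ'−θ = 0.081329;  (v·dt/L) = 11.7000·0.2/2.0 = 1.170000
tan δ = Δθ·L/(v·dt) = 0.069512  →  δ = 0.0694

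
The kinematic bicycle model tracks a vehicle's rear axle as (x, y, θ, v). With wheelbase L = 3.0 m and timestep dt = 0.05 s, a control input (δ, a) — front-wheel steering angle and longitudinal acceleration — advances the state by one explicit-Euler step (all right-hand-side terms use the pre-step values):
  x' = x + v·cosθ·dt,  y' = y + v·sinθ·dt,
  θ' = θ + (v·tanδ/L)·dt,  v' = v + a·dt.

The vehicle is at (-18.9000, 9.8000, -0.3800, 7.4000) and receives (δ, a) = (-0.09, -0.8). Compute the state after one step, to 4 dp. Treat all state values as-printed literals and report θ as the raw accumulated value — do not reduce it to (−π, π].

x' = -18.9000 + 7.4000·cos(-0.3800)·0.05 = -18.5564
y' = 9.8000 + 7.4000·sin(-0.3800)·0.05 = 9.6628
θ' = -0.3800 + (7.4000/3.0)·tan(-0.09)·0.05 = -0.3911
v' = 7.4000 − 0.8000·0.05 = 7.3600

(-18.5564, 9.6628, -0.3911, 7.3600)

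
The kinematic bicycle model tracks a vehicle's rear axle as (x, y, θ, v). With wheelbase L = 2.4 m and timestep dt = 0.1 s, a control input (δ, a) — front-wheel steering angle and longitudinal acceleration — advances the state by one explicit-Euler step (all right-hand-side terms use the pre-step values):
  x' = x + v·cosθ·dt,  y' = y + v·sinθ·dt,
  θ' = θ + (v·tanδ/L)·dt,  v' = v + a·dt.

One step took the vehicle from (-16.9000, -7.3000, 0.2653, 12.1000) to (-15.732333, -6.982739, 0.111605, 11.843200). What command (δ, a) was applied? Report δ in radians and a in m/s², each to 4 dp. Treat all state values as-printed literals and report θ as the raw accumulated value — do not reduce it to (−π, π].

a = (v'−v)/dt = (-0.256800)/0.1 = -2.5680
Δθ = θ'−θ = -0.153695;  (v·dt/L) = 12.1000·0.1/2.4 = 0.504167
tan δ = Δθ·L/(v·dt) = -0.304850  →  δ = -0.2959

δ = -0.2959, a = -2.5680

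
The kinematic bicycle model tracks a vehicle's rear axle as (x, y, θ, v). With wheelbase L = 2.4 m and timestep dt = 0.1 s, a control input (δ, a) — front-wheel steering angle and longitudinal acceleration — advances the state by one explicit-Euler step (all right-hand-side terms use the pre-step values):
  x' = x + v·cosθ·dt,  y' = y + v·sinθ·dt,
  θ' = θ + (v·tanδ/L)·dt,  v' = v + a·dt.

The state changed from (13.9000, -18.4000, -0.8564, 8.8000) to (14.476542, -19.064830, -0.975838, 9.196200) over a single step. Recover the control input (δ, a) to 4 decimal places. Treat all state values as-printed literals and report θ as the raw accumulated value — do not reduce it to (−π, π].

δ = -0.3149, a = 3.9620

a = (v'−v)/dt = (0.396200)/0.1 = 3.9620
Δθ = θ'−θ = -0.119438;  (v·dt/L) = 8.8000·0.1/2.4 = 0.366667
tan δ = Δθ·L/(v·dt) = -0.325740  →  δ = -0.3149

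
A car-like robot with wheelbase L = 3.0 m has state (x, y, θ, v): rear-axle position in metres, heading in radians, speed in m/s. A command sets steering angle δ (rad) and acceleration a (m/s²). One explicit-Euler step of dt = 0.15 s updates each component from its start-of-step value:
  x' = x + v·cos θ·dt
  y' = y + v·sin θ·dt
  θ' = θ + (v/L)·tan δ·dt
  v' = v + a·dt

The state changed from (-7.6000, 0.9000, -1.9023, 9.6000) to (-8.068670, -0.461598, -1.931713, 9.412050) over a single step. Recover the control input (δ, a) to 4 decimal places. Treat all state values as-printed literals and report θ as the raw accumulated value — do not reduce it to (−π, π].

a = (v'−v)/dt = (-0.187950)/0.15 = -1.2530
Δθ = θ'−θ = -0.029413;  (v·dt/L) = 9.6000·0.15/3.0 = 0.480000
tan δ = Δθ·L/(v·dt) = -0.061277  →  δ = -0.0612

δ = -0.0612, a = -1.2530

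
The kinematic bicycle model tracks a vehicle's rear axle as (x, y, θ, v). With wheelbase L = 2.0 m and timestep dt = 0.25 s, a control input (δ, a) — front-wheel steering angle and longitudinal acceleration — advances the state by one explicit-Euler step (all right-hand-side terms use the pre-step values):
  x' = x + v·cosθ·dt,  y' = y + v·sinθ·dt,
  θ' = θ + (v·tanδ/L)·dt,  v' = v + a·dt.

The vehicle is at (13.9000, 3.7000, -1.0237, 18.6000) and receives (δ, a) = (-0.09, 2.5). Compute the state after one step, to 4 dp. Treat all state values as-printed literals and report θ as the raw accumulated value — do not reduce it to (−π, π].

x' = 13.9000 + 18.6000·cos(-1.0237)·0.25 = 16.3190
y' = 3.7000 + 18.6000·sin(-1.0237)·0.25 = -0.2713
θ' = -1.0237 + (18.6000/2.0)·tan(-0.09)·0.25 = -1.2335
v' = 18.6000 + 2.5000·0.25 = 19.2250

(16.3190, -0.2713, -1.2335, 19.2250)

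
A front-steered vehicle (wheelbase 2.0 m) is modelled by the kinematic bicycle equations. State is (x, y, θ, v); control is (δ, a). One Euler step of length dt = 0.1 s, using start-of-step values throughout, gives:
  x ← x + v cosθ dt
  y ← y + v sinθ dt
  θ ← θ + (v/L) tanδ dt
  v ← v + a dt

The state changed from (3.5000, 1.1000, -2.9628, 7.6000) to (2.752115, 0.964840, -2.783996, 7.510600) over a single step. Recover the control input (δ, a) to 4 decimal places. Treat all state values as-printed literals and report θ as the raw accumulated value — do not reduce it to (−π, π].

a = (v'−v)/dt = (-0.089400)/0.1 = -0.8940
Δθ = θ'−θ = 0.178804;  (v·dt/L) = 7.6000·0.1/2.0 = 0.380000
tan δ = Δθ·L/(v·dt) = 0.470537  →  δ = 0.4398

δ = 0.4398, a = -0.8940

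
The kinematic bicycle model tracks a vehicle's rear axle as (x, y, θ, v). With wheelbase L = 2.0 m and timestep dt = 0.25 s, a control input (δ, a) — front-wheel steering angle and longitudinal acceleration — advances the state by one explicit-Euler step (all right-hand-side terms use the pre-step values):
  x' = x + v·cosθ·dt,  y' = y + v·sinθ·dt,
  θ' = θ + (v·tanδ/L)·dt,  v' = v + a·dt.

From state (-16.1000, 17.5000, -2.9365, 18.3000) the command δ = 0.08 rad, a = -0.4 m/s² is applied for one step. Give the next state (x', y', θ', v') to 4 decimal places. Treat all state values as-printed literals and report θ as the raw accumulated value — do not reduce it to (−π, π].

(-20.5791, 16.5683, -2.7531, 18.2000)

x' = -16.1000 + 18.3000·cos(-2.9365)·0.25 = -20.5791
y' = 17.5000 + 18.3000·sin(-2.9365)·0.25 = 16.5683
θ' = -2.9365 + (18.3000/2.0)·tan(0.08)·0.25 = -2.7531
v' = 18.3000 − 0.4000·0.25 = 18.2000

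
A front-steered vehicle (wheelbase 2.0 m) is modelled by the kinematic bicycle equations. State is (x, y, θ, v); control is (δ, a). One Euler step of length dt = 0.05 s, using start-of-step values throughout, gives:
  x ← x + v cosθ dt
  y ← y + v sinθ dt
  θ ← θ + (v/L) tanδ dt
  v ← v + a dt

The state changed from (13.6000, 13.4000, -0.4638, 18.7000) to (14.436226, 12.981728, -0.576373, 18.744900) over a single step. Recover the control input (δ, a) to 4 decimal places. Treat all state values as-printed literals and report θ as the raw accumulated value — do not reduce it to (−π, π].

δ = -0.2363, a = 0.8980

a = (v'−v)/dt = (0.044900)/0.05 = 0.8980
Δθ = θ'−θ = -0.112573;  (v·dt/L) = 18.7000·0.05/2.0 = 0.467500
tan δ = Δθ·L/(v·dt) = -0.240798  →  δ = -0.2363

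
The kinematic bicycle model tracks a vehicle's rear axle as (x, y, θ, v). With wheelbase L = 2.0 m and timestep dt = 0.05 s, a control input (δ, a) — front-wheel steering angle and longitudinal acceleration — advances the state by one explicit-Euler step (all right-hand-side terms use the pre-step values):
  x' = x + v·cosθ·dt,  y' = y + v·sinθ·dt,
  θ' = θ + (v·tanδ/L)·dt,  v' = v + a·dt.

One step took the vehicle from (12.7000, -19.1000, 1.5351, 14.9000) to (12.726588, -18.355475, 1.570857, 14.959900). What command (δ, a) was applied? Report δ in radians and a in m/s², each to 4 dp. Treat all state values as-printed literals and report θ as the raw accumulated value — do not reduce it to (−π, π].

δ = 0.0957, a = 1.1980

a = (v'−v)/dt = (0.059900)/0.05 = 1.1980
Δθ = θ'−θ = 0.035757;  (v·dt/L) = 14.9000·0.05/2.0 = 0.372500
tan δ = Δθ·L/(v·dt) = 0.095992  →  δ = 0.0957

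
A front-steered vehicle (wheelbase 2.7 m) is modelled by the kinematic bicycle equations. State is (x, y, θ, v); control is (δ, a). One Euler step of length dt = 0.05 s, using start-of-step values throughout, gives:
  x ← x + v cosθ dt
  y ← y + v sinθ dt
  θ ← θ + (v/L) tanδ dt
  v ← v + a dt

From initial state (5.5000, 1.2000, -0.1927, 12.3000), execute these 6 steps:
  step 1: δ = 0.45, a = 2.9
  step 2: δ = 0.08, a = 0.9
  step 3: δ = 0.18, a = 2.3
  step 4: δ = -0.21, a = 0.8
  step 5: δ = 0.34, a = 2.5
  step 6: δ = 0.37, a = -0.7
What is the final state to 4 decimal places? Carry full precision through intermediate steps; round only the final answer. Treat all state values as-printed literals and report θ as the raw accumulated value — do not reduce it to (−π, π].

(9.2461, 0.9385, 0.1027, 12.7350)

after step 1 (δ=0.45, a=2.9): (6.103617, 1.082222, -0.082671, 12.445000)
after step 2 (δ=0.08, a=0.9): (6.723742, 1.030838, -0.064194, 12.490000)
after step 3 (δ=0.18, a=2.3): (7.346955, 0.990776, -0.022105, 12.605000)
after step 4 (δ=-0.21, a=0.8): (7.977051, 0.976846, -0.071858, 12.645000)
after step 5 (δ=0.34, a=2.5): (8.607670, 0.931452, 0.010975, 12.770000)
after step 6 (δ=0.37, a=-0.7): (9.246131, 0.938460, 0.102697, 12.735000)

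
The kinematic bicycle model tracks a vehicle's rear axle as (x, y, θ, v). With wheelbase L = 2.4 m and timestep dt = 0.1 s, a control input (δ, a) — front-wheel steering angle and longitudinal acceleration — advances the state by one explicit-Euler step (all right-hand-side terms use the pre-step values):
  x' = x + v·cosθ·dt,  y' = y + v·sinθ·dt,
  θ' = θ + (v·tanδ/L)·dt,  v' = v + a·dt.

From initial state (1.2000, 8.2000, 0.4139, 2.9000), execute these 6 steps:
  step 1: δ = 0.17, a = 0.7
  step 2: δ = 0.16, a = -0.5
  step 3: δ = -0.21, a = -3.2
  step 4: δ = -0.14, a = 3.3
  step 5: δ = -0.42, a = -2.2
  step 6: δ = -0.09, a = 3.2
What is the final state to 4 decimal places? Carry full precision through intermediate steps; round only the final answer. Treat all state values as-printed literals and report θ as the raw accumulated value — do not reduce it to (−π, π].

(2.7558, 8.8909, 0.3487, 3.0300)

after step 1 (δ=0.17, a=0.7): (1.465512, 8.316633, 0.434642, 2.970000)
after step 2 (δ=0.16, a=-0.5): (1.734897, 8.441696, 0.454613, 2.920000)
after step 3 (δ=-0.21, a=-3.2): (1.997239, 8.569917, 0.428680, 2.600000)
after step 4 (δ=-0.14, a=3.3): (2.233713, 8.677991, 0.413414, 2.930000)
after step 5 (δ=-0.42, a=-2.2): (2.502029, 8.795700, 0.358895, 2.710000)
after step 6 (δ=-0.09, a=3.2): (2.755763, 8.890886, 0.348705, 3.030000)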